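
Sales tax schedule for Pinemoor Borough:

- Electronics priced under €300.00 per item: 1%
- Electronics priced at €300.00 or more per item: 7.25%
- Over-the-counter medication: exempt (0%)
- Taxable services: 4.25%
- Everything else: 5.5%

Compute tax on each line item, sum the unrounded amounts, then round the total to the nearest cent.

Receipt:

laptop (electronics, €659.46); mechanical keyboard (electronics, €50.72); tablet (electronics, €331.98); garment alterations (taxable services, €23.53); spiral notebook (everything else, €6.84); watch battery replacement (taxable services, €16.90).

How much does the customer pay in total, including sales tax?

Laptop €659.46: electronics, €300.00 or more → 7.25% → €47.81085
Mechanical keyboard €50.72: electronics, under €300.00 → 1% → €0.5072
Tablet €331.98: electronics, €300.00 or more → 7.25% → €24.06855
Garment alterations €23.53: taxable services → 4.25% → €1.000025
Spiral notebook €6.84: everything else → 5.5% → €0.3762
Watch battery replacement €16.90: taxable services → 4.25% → €0.71825
Subtotal = €1089.43; unrounded tax = €74.481075 → €74.48; total due = €1163.91

€1163.91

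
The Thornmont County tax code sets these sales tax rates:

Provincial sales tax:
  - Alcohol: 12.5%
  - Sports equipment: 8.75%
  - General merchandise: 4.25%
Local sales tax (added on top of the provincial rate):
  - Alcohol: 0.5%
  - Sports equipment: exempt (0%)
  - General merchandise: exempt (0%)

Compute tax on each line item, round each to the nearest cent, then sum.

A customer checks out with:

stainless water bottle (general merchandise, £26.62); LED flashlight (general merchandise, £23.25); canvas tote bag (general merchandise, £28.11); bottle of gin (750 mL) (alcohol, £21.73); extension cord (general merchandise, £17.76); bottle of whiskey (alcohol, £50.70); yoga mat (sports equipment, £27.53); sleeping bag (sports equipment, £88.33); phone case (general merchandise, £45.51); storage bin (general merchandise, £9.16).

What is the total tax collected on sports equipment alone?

£10.14

Yoga mat £27.53: sports equipment → 8.75% + 0% local = 8.75% → £2.41
Sleeping bag £88.33: sports equipment → 8.75% + 0% local = 8.75% → £7.73
Tax on sports equipment = £2.41 + £7.73 = £10.14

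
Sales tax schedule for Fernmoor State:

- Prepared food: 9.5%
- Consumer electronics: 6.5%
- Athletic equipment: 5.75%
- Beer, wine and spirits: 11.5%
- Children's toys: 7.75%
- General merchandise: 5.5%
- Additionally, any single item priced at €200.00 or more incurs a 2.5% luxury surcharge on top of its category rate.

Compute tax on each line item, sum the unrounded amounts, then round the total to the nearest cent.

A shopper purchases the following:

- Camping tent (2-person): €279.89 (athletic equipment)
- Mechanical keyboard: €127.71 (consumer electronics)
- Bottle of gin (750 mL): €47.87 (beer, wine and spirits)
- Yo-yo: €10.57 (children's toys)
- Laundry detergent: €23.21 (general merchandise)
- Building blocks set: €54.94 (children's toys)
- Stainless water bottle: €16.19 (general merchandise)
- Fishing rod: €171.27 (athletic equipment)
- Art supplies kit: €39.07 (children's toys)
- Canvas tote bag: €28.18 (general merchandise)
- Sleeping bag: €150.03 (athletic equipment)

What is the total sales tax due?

Camping tent (2-person) €279.89: athletic equipment → 5.75% + 2.5% surcharge = 8.25% → €23.090925
Mechanical keyboard €127.71: consumer electronics → 6.5% → €8.30115
Bottle of gin (750 mL) €47.87: beer, wine and spirits → 11.5% → €5.50505
Yo-yo €10.57: children's toys → 7.75% → €0.819175
Laundry detergent €23.21: general merchandise → 5.5% → €1.27655
Building blocks set €54.94: children's toys → 7.75% → €4.25785
Stainless water bottle €16.19: general merchandise → 5.5% → €0.89045
Fishing rod €171.27: athletic equipment → 5.75% → €9.848025
Art supplies kit €39.07: children's toys → 7.75% → €3.027925
Canvas tote bag €28.18: general merchandise → 5.5% → €1.5499
Sleeping bag €150.03: athletic equipment → 5.75% → €8.626725
Unrounded tax sum = €67.193725 → €67.19

€67.19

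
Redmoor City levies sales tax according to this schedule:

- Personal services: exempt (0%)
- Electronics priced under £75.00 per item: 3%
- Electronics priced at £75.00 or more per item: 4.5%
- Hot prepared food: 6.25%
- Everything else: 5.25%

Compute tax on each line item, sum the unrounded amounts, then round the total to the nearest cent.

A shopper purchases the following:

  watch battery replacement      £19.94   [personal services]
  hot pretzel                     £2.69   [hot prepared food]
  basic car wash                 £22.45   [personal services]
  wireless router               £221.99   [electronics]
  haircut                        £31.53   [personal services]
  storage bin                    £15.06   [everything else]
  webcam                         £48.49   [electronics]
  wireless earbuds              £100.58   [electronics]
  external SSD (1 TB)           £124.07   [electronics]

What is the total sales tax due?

£22.51

Watch battery replacement £19.94: personal services → 0% → £0.00
Hot pretzel £2.69: hot prepared food → 6.25% → £0.168125
Basic car wash £22.45: personal services → 0% → £0.00
Wireless router £221.99: electronics, £75.00 or more → 4.5% → £9.98955
Haircut £31.53: personal services → 0% → £0.00
Storage bin £15.06: everything else → 5.25% → £0.79065
Webcam £48.49: electronics, under £75.00 → 3% → £1.4547
Wireless earbuds £100.58: electronics, £75.00 or more → 4.5% → £4.5261
External SSD (1 TB) £124.07: electronics, £75.00 or more → 4.5% → £5.58315
Unrounded tax sum = £22.512275 → £22.51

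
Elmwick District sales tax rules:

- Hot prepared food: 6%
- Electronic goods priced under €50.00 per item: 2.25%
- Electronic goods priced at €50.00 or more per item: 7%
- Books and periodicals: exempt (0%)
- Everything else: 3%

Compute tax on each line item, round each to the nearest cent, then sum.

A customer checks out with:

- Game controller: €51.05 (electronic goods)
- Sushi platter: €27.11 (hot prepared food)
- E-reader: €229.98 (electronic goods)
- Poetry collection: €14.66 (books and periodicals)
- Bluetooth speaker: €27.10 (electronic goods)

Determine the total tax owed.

€21.91

Game controller €51.05: electronic goods, €50.00 or more → 7% → €3.57
Sushi platter €27.11: hot prepared food → 6% → €1.63
E-reader €229.98: electronic goods, €50.00 or more → 7% → €16.10
Poetry collection €14.66: books and periodicals → 0% → €0.00
Bluetooth speaker €27.10: electronic goods, under €50.00 → 2.25% → €0.61
Total tax = €3.57 + €1.63 + €16.10 + €0.61 = €21.91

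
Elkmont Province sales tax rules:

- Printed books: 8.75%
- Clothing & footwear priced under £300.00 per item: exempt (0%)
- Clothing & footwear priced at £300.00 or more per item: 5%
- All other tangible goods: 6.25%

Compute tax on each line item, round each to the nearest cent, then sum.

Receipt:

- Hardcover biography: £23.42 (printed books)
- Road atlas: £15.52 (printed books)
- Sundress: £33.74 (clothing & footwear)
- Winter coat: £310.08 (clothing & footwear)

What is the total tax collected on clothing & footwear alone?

Sundress £33.74: clothing & footwear, under £300.00 → 0% → £0.00
Winter coat £310.08: clothing & footwear, £300.00 or more → 5% → £15.50
Tax on clothing & footwear = £0.00 + £15.50 = £15.50

£15.50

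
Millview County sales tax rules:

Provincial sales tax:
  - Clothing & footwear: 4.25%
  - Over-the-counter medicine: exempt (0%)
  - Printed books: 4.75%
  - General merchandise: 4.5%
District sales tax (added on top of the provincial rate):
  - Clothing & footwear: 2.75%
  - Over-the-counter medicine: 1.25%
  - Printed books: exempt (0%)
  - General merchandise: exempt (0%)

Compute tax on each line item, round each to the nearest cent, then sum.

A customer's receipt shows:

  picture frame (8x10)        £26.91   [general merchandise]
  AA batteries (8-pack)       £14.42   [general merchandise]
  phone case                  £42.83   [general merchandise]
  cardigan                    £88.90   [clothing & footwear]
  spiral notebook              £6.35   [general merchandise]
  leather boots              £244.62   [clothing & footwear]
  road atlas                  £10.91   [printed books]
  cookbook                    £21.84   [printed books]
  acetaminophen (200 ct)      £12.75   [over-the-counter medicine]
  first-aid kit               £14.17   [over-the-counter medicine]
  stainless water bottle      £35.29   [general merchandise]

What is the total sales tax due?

£30.91

Picture frame (8x10) £26.91: general merchandise → 4.5% + 0% district = 4.5% → £1.21
AA batteries (8-pack) £14.42: general merchandise → 4.5% + 0% district = 4.5% → £0.65
Phone case £42.83: general merchandise → 4.5% + 0% district = 4.5% → £1.93
Cardigan £88.90: clothing & footwear → 4.25% + 2.75% district = 7% → £6.22
Spiral notebook £6.35: general merchandise → 4.5% + 0% district = 4.5% → £0.29
Leather boots £244.62: clothing & footwear → 4.25% + 2.75% district = 7% → £17.12
Road atlas £10.91: printed books → 4.75% + 0% district = 4.75% → £0.52
Cookbook £21.84: printed books → 4.75% + 0% district = 4.75% → £1.04
Acetaminophen (200 ct) £12.75: over-the-counter medicine → 0% + 1.25% district = 1.25% → £0.16
First-aid kit £14.17: over-the-counter medicine → 0% + 1.25% district = 1.25% → £0.18
Stainless water bottle £35.29: general merchandise → 4.5% + 0% district = 4.5% → £1.59
Total tax = £1.21 + £0.65 + £1.93 + £6.22 + £0.29 + £17.12 + £0.52 + £1.04 + £0.16 + £0.18 + £1.59 = £30.91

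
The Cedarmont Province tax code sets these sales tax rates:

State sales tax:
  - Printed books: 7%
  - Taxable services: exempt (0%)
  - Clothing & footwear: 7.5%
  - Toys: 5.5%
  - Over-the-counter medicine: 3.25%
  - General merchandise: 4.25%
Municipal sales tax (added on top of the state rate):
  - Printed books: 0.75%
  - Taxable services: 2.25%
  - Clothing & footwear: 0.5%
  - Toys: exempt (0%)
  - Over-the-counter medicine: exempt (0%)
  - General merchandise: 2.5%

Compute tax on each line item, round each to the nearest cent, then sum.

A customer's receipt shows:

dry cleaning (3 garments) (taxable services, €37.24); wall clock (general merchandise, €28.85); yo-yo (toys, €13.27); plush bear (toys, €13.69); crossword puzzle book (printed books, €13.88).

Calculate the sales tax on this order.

Dry cleaning (3 garments) €37.24: taxable services → 0% + 2.25% municipal = 2.25% → €0.84
Wall clock €28.85: general merchandise → 4.25% + 2.5% municipal = 6.75% → €1.95
Yo-yo €13.27: toys → 5.5% + 0% municipal = 5.5% → €0.73
Plush bear €13.69: toys → 5.5% + 0% municipal = 5.5% → €0.75
Crossword puzzle book €13.88: printed books → 7% + 0.75% municipal = 7.75% → €1.08
Total tax = €0.84 + €1.95 + €0.73 + €0.75 + €1.08 = €5.35

€5.35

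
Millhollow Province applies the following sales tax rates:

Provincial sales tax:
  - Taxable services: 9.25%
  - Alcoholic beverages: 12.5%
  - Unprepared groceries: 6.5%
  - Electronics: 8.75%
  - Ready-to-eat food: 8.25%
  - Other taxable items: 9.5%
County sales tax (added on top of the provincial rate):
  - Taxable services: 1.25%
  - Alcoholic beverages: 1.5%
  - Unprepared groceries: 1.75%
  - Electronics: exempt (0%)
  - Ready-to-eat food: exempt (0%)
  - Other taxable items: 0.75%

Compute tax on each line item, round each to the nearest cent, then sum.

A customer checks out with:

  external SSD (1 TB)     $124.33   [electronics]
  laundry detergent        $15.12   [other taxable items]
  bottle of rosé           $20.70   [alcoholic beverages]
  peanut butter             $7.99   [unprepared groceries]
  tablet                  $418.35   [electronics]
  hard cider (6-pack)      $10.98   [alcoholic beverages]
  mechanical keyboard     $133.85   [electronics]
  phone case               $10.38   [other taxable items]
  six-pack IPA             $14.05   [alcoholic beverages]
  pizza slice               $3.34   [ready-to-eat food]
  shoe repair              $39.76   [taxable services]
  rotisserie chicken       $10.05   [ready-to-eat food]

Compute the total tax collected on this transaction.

$74.16

External SSD (1 TB) $124.33: electronics → 8.75% + 0% county = 8.75% → $10.88
Laundry detergent $15.12: other taxable items → 9.5% + 0.75% county = 10.25% → $1.55
Bottle of rosé $20.70: alcoholic beverages → 12.5% + 1.5% county = 14% → $2.90
Peanut butter $7.99: unprepared groceries → 6.5% + 1.75% county = 8.25% → $0.66
Tablet $418.35: electronics → 8.75% + 0% county = 8.75% → $36.61
Hard cider (6-pack) $10.98: alcoholic beverages → 12.5% + 1.5% county = 14% → $1.54
Mechanical keyboard $133.85: electronics → 8.75% + 0% county = 8.75% → $11.71
Phone case $10.38: other taxable items → 9.5% + 0.75% county = 10.25% → $1.06
Six-pack IPA $14.05: alcoholic beverages → 12.5% + 1.5% county = 14% → $1.97
Pizza slice $3.34: ready-to-eat food → 8.25% + 0% county = 8.25% → $0.28
Shoe repair $39.76: taxable services → 9.25% + 1.25% county = 10.5% → $4.17
Rotisserie chicken $10.05: ready-to-eat food → 8.25% + 0% county = 8.25% → $0.83
Total tax = $10.88 + $1.55 + $2.90 + $0.66 + $36.61 + $1.54 + $11.71 + $1.06 + $1.97 + $0.28 + $4.17 + $0.83 = $74.16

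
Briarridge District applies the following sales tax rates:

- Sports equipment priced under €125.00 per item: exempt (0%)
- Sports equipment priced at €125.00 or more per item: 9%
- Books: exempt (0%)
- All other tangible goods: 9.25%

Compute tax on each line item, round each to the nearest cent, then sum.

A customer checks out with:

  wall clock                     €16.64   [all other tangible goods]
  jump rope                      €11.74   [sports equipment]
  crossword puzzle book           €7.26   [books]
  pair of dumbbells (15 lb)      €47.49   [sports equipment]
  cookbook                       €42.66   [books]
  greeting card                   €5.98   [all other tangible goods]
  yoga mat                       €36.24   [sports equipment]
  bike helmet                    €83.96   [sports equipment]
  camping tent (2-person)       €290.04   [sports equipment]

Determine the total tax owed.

€28.19

Wall clock €16.64: all other tangible goods → 9.25% → €1.54
Jump rope €11.74: sports equipment, under €125.00 → 0% → €0.00
Crossword puzzle book €7.26: books → 0% → €0.00
Pair of dumbbells (15 lb) €47.49: sports equipment, under €125.00 → 0% → €0.00
Cookbook €42.66: books → 0% → €0.00
Greeting card €5.98: all other tangible goods → 9.25% → €0.55
Yoga mat €36.24: sports equipment, under €125.00 → 0% → €0.00
Bike helmet €83.96: sports equipment, under €125.00 → 0% → €0.00
Camping tent (2-person) €290.04: sports equipment, €125.00 or more → 9% → €26.10
Total tax = €1.54 + €0.55 + €26.10 = €28.19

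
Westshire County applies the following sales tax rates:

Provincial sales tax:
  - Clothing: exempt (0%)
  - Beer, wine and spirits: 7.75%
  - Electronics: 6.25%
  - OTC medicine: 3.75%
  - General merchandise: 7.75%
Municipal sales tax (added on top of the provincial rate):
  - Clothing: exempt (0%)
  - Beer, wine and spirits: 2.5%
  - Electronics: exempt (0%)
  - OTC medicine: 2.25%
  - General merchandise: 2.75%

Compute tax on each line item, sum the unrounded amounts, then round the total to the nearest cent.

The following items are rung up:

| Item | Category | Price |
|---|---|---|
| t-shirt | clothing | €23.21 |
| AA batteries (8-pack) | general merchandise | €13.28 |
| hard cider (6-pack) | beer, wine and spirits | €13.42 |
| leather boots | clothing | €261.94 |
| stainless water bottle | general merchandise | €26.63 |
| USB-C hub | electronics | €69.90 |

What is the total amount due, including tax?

€418.31

T-shirt €23.21: clothing → 0% + 0% municipal = 0% → €0.00
AA batteries (8-pack) €13.28: general merchandise → 7.75% + 2.75% municipal = 10.5% → €1.3944
Hard cider (6-pack) €13.42: beer, wine and spirits → 7.75% + 2.5% municipal = 10.25% → €1.37555
Leather boots €261.94: clothing → 0% + 0% municipal = 0% → €0.00
Stainless water bottle €26.63: general merchandise → 7.75% + 2.75% municipal = 10.5% → €2.79615
USB-C hub €69.90: electronics → 6.25% + 0% municipal = 6.25% → €4.36875
Subtotal = €408.38; unrounded tax = €9.93485 → €9.93; total due = €418.31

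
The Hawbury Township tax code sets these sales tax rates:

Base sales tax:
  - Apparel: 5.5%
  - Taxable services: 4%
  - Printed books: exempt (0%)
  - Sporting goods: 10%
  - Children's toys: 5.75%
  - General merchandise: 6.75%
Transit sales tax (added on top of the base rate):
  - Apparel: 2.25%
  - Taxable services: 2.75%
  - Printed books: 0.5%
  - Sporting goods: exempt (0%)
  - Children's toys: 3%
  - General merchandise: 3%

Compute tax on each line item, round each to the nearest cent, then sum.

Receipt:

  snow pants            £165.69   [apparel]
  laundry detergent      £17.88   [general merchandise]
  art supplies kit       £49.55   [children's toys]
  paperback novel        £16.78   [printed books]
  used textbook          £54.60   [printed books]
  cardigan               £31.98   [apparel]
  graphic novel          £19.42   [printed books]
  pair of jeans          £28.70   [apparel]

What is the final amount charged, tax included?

Snow pants £165.69: apparel → 5.5% + 2.25% transit = 7.75% → £12.84
Laundry detergent £17.88: general merchandise → 6.75% + 3% transit = 9.75% → £1.74
Art supplies kit £49.55: children's toys → 5.75% + 3% transit = 8.75% → £4.34
Paperback novel £16.78: printed books → 0% + 0.5% transit = 0.5% → £0.08
Used textbook £54.60: printed books → 0% + 0.5% transit = 0.5% → £0.27
Cardigan £31.98: apparel → 5.5% + 2.25% transit = 7.75% → £2.48
Graphic novel £19.42: printed books → 0% + 0.5% transit = 0.5% → £0.10
Pair of jeans £28.70: apparel → 5.5% + 2.25% transit = 7.75% → £2.22
Subtotal = £384.60; tax = £24.07; total due = £408.67

£408.67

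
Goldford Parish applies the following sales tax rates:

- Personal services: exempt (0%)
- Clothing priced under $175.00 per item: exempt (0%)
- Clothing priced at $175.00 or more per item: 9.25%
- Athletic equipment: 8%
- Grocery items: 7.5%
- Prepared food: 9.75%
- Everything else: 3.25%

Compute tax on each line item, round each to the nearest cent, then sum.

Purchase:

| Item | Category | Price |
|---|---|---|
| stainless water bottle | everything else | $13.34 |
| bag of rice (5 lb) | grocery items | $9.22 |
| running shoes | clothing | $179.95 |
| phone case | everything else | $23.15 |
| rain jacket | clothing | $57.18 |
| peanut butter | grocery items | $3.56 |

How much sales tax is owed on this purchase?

Stainless water bottle $13.34: everything else → 3.25% → $0.43
Bag of rice (5 lb) $9.22: grocery items → 7.5% → $0.69
Running shoes $179.95: clothing, $175.00 or more → 9.25% → $16.65
Phone case $23.15: everything else → 3.25% → $0.75
Rain jacket $57.18: clothing, under $175.00 → 0% → $0.00
Peanut butter $3.56: grocery items → 7.5% → $0.27
Total tax = $0.43 + $0.69 + $16.65 + $0.75 + $0.27 = $18.79

$18.79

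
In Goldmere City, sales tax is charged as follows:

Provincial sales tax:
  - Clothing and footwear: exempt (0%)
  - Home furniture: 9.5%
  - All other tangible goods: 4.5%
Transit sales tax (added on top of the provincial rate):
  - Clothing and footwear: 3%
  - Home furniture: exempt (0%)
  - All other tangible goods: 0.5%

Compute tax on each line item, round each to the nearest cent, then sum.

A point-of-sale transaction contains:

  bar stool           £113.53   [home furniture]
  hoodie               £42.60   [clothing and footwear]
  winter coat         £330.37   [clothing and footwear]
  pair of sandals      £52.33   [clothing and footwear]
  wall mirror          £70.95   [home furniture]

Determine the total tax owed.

Bar stool £113.53: home furniture → 9.5% + 0% transit = 9.5% → £10.79
Hoodie £42.60: clothing and footwear → 0% + 3% transit = 3% → £1.28
Winter coat £330.37: clothing and footwear → 0% + 3% transit = 3% → £9.91
Pair of sandals £52.33: clothing and footwear → 0% + 3% transit = 3% → £1.57
Wall mirror £70.95: home furniture → 9.5% + 0% transit = 9.5% → £6.74
Total tax = £10.79 + £1.28 + £9.91 + £1.57 + £6.74 = £30.29

£30.29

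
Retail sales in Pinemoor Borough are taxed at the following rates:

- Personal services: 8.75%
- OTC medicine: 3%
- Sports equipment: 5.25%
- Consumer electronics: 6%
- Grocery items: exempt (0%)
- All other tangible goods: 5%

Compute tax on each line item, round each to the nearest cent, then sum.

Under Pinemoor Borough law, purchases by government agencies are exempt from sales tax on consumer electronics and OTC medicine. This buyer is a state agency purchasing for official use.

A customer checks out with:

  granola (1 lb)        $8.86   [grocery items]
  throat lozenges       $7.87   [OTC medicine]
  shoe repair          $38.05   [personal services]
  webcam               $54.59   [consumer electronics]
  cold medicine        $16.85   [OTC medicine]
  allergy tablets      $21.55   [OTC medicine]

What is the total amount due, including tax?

Granola (1 lb) $8.86: grocery items → 0% → $0.00
Throat lozenges $7.87: OTC medicine, buyer-exempt → 0% → $0.00
Shoe repair $38.05: personal services → 8.75% → $3.33
Webcam $54.59: consumer electronics, buyer-exempt → 0% → $0.00
Cold medicine $16.85: OTC medicine, buyer-exempt → 0% → $0.00
Allergy tablets $21.55: OTC medicine, buyer-exempt → 0% → $0.00
Subtotal = $147.77; tax = $3.33; total due = $151.10

$151.10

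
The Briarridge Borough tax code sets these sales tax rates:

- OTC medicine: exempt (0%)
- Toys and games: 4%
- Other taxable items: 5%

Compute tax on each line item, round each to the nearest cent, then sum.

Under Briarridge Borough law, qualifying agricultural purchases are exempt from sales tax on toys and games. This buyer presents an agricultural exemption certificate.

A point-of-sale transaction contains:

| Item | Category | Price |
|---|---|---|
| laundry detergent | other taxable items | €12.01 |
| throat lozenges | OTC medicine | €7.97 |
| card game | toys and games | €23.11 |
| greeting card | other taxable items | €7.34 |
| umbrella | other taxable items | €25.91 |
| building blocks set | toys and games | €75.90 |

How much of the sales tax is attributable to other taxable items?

€2.27

Laundry detergent €12.01: other taxable items → 5% → €0.60
Greeting card €7.34: other taxable items → 5% → €0.37
Umbrella €25.91: other taxable items → 5% → €1.30
Tax on other taxable items = €0.60 + €0.37 + €1.30 = €2.27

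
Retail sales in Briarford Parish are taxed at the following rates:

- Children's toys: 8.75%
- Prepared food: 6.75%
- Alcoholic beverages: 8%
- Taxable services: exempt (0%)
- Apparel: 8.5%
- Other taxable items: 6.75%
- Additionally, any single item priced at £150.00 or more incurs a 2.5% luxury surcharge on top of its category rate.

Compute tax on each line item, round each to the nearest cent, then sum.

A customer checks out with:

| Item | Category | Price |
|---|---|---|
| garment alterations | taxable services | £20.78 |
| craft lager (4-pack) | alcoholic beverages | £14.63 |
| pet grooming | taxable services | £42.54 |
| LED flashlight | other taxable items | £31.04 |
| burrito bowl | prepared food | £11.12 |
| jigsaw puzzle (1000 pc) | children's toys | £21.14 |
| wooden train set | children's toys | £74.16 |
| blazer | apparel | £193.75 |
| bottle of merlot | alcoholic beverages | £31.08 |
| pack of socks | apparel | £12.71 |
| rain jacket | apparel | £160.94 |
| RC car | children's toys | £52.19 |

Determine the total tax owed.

£59.51

Garment alterations £20.78: taxable services → 0% → £0.00
Craft lager (4-pack) £14.63: alcoholic beverages → 8% → £1.17
Pet grooming £42.54: taxable services → 0% → £0.00
LED flashlight £31.04: other taxable items → 6.75% → £2.10
Burrito bowl £11.12: prepared food → 6.75% → £0.75
Jigsaw puzzle (1000 pc) £21.14: children's toys → 8.75% → £1.85
Wooden train set £74.16: children's toys → 8.75% → £6.49
Blazer £193.75: apparel → 8.5% + 2.5% surcharge = 11% → £21.31
Bottle of merlot £31.08: alcoholic beverages → 8% → £2.49
Pack of socks £12.71: apparel → 8.5% → £1.08
Rain jacket £160.94: apparel → 8.5% + 2.5% surcharge = 11% → £17.70
RC car £52.19: children's toys → 8.75% → £4.57
Total tax = £1.17 + £2.10 + £0.75 + £1.85 + £6.49 + £21.31 + £2.49 + £1.08 + £17.70 + £4.57 = £59.51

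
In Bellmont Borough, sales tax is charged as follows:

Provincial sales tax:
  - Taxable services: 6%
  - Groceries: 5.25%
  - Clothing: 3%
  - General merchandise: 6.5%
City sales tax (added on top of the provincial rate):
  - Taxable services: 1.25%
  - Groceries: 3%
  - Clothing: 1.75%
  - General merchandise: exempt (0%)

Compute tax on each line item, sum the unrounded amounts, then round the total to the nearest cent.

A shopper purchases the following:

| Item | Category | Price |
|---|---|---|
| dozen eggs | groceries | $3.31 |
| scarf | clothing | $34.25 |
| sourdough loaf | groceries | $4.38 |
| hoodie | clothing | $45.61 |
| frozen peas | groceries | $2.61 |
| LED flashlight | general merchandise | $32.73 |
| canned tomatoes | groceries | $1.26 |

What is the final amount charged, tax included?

$131.02

Dozen eggs $3.31: groceries → 5.25% + 3% city = 8.25% → $0.273075
Scarf $34.25: clothing → 3% + 1.75% city = 4.75% → $1.626875
Sourdough loaf $4.38: groceries → 5.25% + 3% city = 8.25% → $0.36135
Hoodie $45.61: clothing → 3% + 1.75% city = 4.75% → $2.166475
Frozen peas $2.61: groceries → 5.25% + 3% city = 8.25% → $0.215325
LED flashlight $32.73: general merchandise → 6.5% + 0% city = 6.5% → $2.12745
Canned tomatoes $1.26: groceries → 5.25% + 3% city = 8.25% → $0.10395
Subtotal = $124.15; unrounded tax = $6.8745 → $6.87; total due = $131.02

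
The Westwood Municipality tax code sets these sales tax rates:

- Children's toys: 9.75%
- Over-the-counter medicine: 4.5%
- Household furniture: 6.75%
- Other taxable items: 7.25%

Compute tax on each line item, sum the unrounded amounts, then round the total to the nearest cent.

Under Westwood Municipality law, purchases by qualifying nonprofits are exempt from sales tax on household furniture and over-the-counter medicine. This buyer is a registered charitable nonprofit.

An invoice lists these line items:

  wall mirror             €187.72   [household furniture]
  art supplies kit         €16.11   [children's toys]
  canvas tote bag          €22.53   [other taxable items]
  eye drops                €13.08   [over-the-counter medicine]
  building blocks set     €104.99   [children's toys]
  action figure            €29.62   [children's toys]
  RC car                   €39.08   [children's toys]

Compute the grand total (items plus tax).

Wall mirror €187.72: household furniture, buyer-exempt → 0% → €0.00
Art supplies kit €16.11: children's toys → 9.75% → €1.570725
Canvas tote bag €22.53: other taxable items → 7.25% → €1.633425
Eye drops €13.08: over-the-counter medicine, buyer-exempt → 0% → €0.00
Building blocks set €104.99: children's toys → 9.75% → €10.236525
Action figure €29.62: children's toys → 9.75% → €2.88795
RC car €39.08: children's toys → 9.75% → €3.8103
Subtotal = €413.13; unrounded tax = €20.138925 → €20.14; total due = €433.27

€433.27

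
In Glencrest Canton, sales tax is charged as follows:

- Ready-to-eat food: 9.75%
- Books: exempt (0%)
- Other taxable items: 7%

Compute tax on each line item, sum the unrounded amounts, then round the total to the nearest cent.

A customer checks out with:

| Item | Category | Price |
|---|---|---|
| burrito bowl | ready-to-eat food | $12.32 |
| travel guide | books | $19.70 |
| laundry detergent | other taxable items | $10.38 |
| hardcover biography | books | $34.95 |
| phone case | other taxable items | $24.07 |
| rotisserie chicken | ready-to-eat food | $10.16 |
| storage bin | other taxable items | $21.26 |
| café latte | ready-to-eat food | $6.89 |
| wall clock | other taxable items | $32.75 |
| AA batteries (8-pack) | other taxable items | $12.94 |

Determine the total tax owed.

$9.96

Burrito bowl $12.32: ready-to-eat food → 9.75% → $1.2012
Travel guide $19.70: books → 0% → $0.00
Laundry detergent $10.38: other taxable items → 7% → $0.7266
Hardcover biography $34.95: books → 0% → $0.00
Phone case $24.07: other taxable items → 7% → $1.6849
Rotisserie chicken $10.16: ready-to-eat food → 9.75% → $0.9906
Storage bin $21.26: other taxable items → 7% → $1.4882
Café latte $6.89: ready-to-eat food → 9.75% → $0.671775
Wall clock $32.75: other taxable items → 7% → $2.2925
AA batteries (8-pack) $12.94: other taxable items → 7% → $0.9058
Unrounded tax sum = $9.961575 → $9.96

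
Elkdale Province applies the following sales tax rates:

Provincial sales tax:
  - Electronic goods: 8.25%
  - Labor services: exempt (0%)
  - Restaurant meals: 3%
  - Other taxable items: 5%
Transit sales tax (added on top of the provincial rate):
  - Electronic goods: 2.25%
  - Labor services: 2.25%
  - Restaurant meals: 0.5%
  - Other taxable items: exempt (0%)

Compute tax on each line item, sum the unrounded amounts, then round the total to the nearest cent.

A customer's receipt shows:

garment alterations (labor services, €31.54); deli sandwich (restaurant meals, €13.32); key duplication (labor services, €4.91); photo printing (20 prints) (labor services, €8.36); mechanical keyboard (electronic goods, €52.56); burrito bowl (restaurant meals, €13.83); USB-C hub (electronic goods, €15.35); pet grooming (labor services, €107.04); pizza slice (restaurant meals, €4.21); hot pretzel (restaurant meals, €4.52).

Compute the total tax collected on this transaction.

€11.80

Garment alterations €31.54: labor services → 0% + 2.25% transit = 2.25% → €0.70965
Deli sandwich €13.32: restaurant meals → 3% + 0.5% transit = 3.5% → €0.4662
Key duplication €4.91: labor services → 0% + 2.25% transit = 2.25% → €0.110475
Photo printing (20 prints) €8.36: labor services → 0% + 2.25% transit = 2.25% → €0.1881
Mechanical keyboard €52.56: electronic goods → 8.25% + 2.25% transit = 10.5% → €5.5188
Burrito bowl €13.83: restaurant meals → 3% + 0.5% transit = 3.5% → €0.48405
USB-C hub €15.35: electronic goods → 8.25% + 2.25% transit = 10.5% → €1.61175
Pet grooming €107.04: labor services → 0% + 2.25% transit = 2.25% → €2.4084
Pizza slice €4.21: restaurant meals → 3% + 0.5% transit = 3.5% → €0.14735
Hot pretzel €4.52: restaurant meals → 3% + 0.5% transit = 3.5% → €0.1582
Unrounded tax sum = €11.802975 → €11.80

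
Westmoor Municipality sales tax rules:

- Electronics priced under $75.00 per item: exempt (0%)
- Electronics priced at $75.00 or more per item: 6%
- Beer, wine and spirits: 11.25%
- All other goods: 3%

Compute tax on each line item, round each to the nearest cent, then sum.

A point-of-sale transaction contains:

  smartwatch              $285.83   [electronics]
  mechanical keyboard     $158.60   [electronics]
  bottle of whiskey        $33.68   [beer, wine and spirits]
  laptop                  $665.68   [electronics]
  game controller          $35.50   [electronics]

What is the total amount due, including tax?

$1249.69

Smartwatch $285.83: electronics, $75.00 or more → 6% → $17.15
Mechanical keyboard $158.60: electronics, $75.00 or more → 6% → $9.52
Bottle of whiskey $33.68: beer, wine and spirits → 11.25% → $3.79
Laptop $665.68: electronics, $75.00 or more → 6% → $39.94
Game controller $35.50: electronics, under $75.00 → 0% → $0.00
Subtotal = $1179.29; tax = $70.40; total due = $1249.69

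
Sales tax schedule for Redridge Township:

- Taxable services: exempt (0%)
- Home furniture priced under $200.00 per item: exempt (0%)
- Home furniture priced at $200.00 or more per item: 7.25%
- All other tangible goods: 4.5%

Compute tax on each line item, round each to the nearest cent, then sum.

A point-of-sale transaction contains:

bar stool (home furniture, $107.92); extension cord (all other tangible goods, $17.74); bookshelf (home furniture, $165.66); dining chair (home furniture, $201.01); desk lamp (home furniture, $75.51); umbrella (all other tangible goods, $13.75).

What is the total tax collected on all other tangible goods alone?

$1.42

Extension cord $17.74: all other tangible goods → 4.5% → $0.80
Umbrella $13.75: all other tangible goods → 4.5% → $0.62
Tax on all other tangible goods = $0.80 + $0.62 = $1.42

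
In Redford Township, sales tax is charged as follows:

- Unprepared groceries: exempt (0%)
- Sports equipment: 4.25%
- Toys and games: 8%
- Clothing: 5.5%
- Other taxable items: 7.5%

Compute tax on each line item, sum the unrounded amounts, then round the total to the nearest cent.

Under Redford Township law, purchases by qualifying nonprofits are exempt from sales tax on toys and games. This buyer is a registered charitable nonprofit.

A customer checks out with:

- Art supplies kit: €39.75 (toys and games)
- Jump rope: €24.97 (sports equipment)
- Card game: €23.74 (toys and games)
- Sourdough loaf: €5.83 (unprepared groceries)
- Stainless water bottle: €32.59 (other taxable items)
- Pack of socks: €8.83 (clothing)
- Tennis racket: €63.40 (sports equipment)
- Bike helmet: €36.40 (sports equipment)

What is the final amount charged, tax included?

€243.74

Art supplies kit €39.75: toys and games, buyer-exempt → 0% → €0.00
Jump rope €24.97: sports equipment → 4.25% → €1.061225
Card game €23.74: toys and games, buyer-exempt → 0% → €0.00
Sourdough loaf €5.83: unprepared groceries → 0% → €0.00
Stainless water bottle €32.59: other taxable items → 7.5% → €2.44425
Pack of socks €8.83: clothing → 5.5% → €0.48565
Tennis racket €63.40: sports equipment → 4.25% → €2.6945
Bike helmet €36.40: sports equipment → 4.25% → €1.547
Subtotal = €235.51; unrounded tax = €8.232625 → €8.23; total due = €243.74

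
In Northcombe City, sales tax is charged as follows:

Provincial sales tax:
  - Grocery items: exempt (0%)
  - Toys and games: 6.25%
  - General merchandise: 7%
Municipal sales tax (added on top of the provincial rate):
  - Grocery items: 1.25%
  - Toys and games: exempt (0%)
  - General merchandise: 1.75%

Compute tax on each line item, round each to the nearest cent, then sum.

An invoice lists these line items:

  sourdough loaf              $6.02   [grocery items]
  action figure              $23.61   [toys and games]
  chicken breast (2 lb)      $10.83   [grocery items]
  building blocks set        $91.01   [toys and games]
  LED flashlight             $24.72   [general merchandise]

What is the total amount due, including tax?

$165.74

Sourdough loaf $6.02: grocery items → 0% + 1.25% municipal = 1.25% → $0.08
Action figure $23.61: toys and games → 6.25% + 0% municipal = 6.25% → $1.48
Chicken breast (2 lb) $10.83: grocery items → 0% + 1.25% municipal = 1.25% → $0.14
Building blocks set $91.01: toys and games → 6.25% + 0% municipal = 6.25% → $5.69
LED flashlight $24.72: general merchandise → 7% + 1.75% municipal = 8.75% → $2.16
Subtotal = $156.19; tax = $9.55; total due = $165.74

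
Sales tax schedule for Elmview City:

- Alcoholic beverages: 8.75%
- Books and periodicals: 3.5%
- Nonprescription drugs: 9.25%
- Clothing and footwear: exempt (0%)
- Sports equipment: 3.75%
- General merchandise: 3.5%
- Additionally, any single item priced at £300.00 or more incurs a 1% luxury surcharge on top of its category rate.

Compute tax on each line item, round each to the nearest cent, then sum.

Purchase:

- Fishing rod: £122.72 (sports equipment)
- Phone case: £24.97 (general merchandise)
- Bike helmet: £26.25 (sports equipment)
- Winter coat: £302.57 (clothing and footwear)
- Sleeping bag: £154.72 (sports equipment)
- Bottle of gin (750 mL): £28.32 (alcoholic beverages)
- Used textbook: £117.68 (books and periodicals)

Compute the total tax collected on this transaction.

£21.88

Fishing rod £122.72: sports equipment → 3.75% → £4.60
Phone case £24.97: general merchandise → 3.5% → £0.87
Bike helmet £26.25: sports equipment → 3.75% → £0.98
Winter coat £302.57: clothing and footwear → 0% + 1% surcharge = 1% → £3.03
Sleeping bag £154.72: sports equipment → 3.75% → £5.80
Bottle of gin (750 mL) £28.32: alcoholic beverages → 8.75% → £2.48
Used textbook £117.68: books and periodicals → 3.5% → £4.12
Total tax = £4.60 + £0.87 + £0.98 + £3.03 + £5.80 + £2.48 + £4.12 = £21.88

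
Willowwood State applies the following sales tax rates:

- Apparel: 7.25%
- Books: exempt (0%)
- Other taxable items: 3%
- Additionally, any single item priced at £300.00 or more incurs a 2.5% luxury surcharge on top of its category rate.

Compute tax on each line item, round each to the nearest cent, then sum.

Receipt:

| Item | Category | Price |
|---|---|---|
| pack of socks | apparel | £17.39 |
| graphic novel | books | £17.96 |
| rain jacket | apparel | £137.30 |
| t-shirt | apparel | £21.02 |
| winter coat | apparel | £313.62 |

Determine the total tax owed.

Pack of socks £17.39: apparel → 7.25% → £1.26
Graphic novel £17.96: books → 0% → £0.00
Rain jacket £137.30: apparel → 7.25% → £9.95
T-shirt £21.02: apparel → 7.25% → £1.52
Winter coat £313.62: apparel → 7.25% + 2.5% surcharge = 9.75% → £30.58
Total tax = £1.26 + £9.95 + £1.52 + £30.58 = £43.31

£43.31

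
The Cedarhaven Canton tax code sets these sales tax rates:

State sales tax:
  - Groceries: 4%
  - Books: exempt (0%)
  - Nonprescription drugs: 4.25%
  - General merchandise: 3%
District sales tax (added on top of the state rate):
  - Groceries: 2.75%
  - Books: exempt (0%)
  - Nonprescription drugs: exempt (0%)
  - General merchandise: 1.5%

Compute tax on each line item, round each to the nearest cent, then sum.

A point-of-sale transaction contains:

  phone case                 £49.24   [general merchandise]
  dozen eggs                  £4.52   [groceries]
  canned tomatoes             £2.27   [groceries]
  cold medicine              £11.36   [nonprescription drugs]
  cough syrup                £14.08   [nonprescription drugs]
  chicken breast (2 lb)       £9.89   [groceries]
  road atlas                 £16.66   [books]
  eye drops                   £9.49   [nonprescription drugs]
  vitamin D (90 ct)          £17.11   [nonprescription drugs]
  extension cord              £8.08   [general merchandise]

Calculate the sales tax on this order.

£5.92

Phone case £49.24: general merchandise → 3% + 1.5% district = 4.5% → £2.22
Dozen eggs £4.52: groceries → 4% + 2.75% district = 6.75% → £0.31
Canned tomatoes £2.27: groceries → 4% + 2.75% district = 6.75% → £0.15
Cold medicine £11.36: nonprescription drugs → 4.25% + 0% district = 4.25% → £0.48
Cough syrup £14.08: nonprescription drugs → 4.25% + 0% district = 4.25% → £0.60
Chicken breast (2 lb) £9.89: groceries → 4% + 2.75% district = 6.75% → £0.67
Road atlas £16.66: books → 0% + 0% district = 0% → £0.00
Eye drops £9.49: nonprescription drugs → 4.25% + 0% district = 4.25% → £0.40
Vitamin D (90 ct) £17.11: nonprescription drugs → 4.25% + 0% district = 4.25% → £0.73
Extension cord £8.08: general merchandise → 3% + 1.5% district = 4.5% → £0.36
Total tax = £2.22 + £0.31 + £0.15 + £0.48 + £0.60 + £0.67 + £0.40 + £0.73 + £0.36 = £5.92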